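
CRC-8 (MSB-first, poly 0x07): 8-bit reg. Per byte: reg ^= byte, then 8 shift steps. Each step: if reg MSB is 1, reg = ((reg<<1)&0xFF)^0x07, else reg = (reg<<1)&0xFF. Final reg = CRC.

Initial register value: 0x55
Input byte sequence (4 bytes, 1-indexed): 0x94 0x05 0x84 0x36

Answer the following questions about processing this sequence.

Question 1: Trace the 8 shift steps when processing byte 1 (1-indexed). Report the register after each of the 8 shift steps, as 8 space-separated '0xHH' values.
Answer: 0x85 0x0D 0x1A 0x34 0x68 0xD0 0xA7 0x49

Derivation:
Register before byte 1: 0x55
After XOR with byte 0x94: 0xC1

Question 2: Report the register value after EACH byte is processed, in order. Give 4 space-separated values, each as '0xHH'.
0x49 0xE3 0x32 0x1C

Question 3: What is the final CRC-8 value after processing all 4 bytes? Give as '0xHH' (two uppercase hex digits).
Answer: 0x1C

Derivation:
After byte 1 (0x94): reg=0x49
After byte 2 (0x05): reg=0xE3
After byte 3 (0x84): reg=0x32
After byte 4 (0x36): reg=0x1C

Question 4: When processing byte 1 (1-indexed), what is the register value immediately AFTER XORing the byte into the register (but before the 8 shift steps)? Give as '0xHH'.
Answer: 0xC1

Derivation:
Register before byte 1: 0x55
Byte 1: 0x94
0x55 XOR 0x94 = 0xC1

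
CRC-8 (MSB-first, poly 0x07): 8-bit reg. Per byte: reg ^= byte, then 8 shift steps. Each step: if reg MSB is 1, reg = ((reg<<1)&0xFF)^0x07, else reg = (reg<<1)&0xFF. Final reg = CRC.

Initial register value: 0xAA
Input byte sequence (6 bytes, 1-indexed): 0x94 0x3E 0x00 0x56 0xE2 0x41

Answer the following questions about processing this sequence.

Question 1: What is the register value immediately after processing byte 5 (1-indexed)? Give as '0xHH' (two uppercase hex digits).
Answer: 0xBB

Derivation:
After byte 1 (0x94): reg=0xBA
After byte 2 (0x3E): reg=0x95
After byte 3 (0x00): reg=0xE2
After byte 4 (0x56): reg=0x05
After byte 5 (0xE2): reg=0xBB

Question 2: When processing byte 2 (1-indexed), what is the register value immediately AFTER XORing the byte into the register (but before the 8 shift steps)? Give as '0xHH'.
Register before byte 2: 0xBA
Byte 2: 0x3E
0xBA XOR 0x3E = 0x84

Answer: 0x84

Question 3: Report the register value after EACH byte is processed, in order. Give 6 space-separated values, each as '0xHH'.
0xBA 0x95 0xE2 0x05 0xBB 0xE8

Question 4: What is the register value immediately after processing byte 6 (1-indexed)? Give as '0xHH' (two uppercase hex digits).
Answer: 0xE8

Derivation:
After byte 1 (0x94): reg=0xBA
After byte 2 (0x3E): reg=0x95
After byte 3 (0x00): reg=0xE2
After byte 4 (0x56): reg=0x05
After byte 5 (0xE2): reg=0xBB
After byte 6 (0x41): reg=0xE8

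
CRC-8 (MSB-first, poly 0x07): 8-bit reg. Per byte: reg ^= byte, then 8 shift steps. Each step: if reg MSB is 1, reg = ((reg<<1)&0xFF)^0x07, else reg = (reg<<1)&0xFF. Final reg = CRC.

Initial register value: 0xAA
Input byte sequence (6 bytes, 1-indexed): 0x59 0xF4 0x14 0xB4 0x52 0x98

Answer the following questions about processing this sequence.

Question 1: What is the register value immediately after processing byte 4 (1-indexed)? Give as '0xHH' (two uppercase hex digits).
After byte 1 (0x59): reg=0xD7
After byte 2 (0xF4): reg=0xE9
After byte 3 (0x14): reg=0xFD
After byte 4 (0xB4): reg=0xF8

Answer: 0xF8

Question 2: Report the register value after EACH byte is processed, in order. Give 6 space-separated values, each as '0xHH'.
0xD7 0xE9 0xFD 0xF8 0x5F 0x5B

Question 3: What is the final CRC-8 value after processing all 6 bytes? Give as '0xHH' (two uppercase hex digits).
Answer: 0x5B

Derivation:
After byte 1 (0x59): reg=0xD7
After byte 2 (0xF4): reg=0xE9
After byte 3 (0x14): reg=0xFD
After byte 4 (0xB4): reg=0xF8
After byte 5 (0x52): reg=0x5F
After byte 6 (0x98): reg=0x5B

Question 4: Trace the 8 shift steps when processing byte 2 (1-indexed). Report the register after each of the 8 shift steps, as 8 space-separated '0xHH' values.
After byte 1 (0x59): reg=0xD7
Register before byte 2: 0xD7
After XOR with byte 0xF4: 0x23

Answer: 0x46 0x8C 0x1F 0x3E 0x7C 0xF8 0xF7 0xE9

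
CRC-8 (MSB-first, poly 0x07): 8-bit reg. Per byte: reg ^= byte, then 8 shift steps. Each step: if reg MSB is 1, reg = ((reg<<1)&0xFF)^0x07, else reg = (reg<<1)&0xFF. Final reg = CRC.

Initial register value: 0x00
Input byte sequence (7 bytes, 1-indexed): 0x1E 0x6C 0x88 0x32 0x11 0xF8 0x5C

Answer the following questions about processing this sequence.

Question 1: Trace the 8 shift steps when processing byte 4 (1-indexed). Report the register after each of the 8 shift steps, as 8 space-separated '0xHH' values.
Answer: 0x08 0x10 0x20 0x40 0x80 0x07 0x0E 0x1C

Derivation:
After byte 1 (0x1E): reg=0x5A
After byte 2 (0x6C): reg=0x82
After byte 3 (0x88): reg=0x36
Register before byte 4: 0x36
After XOR with byte 0x32: 0x04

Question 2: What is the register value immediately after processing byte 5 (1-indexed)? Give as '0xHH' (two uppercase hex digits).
After byte 1 (0x1E): reg=0x5A
After byte 2 (0x6C): reg=0x82
After byte 3 (0x88): reg=0x36
After byte 4 (0x32): reg=0x1C
After byte 5 (0x11): reg=0x23

Answer: 0x23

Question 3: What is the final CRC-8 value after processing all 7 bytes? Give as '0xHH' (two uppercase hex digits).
Answer: 0xBE

Derivation:
After byte 1 (0x1E): reg=0x5A
After byte 2 (0x6C): reg=0x82
After byte 3 (0x88): reg=0x36
After byte 4 (0x32): reg=0x1C
After byte 5 (0x11): reg=0x23
After byte 6 (0xF8): reg=0x0F
After byte 7 (0x5C): reg=0xBE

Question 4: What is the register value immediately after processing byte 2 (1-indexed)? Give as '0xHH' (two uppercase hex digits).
After byte 1 (0x1E): reg=0x5A
After byte 2 (0x6C): reg=0x82

Answer: 0x82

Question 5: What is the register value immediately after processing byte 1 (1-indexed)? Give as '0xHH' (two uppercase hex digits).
After byte 1 (0x1E): reg=0x5A

Answer: 0x5A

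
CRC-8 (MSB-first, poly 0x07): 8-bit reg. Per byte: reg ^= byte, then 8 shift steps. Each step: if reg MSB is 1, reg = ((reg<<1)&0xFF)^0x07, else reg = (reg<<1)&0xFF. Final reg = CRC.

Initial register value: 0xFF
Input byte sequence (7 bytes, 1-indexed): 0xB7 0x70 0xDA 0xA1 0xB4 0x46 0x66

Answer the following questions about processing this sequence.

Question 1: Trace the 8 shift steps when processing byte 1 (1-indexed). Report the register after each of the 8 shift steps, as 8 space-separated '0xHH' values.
Register before byte 1: 0xFF
After XOR with byte 0xB7: 0x48

Answer: 0x90 0x27 0x4E 0x9C 0x3F 0x7E 0xFC 0xFF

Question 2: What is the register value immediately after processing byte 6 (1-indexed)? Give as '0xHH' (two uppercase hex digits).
After byte 1 (0xB7): reg=0xFF
After byte 2 (0x70): reg=0xA4
After byte 3 (0xDA): reg=0x7D
After byte 4 (0xA1): reg=0x1A
After byte 5 (0xB4): reg=0x43
After byte 6 (0x46): reg=0x1B

Answer: 0x1B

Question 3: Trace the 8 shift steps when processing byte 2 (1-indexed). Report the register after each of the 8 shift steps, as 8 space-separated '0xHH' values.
Answer: 0x19 0x32 0x64 0xC8 0x97 0x29 0x52 0xA4

Derivation:
After byte 1 (0xB7): reg=0xFF
Register before byte 2: 0xFF
After XOR with byte 0x70: 0x8F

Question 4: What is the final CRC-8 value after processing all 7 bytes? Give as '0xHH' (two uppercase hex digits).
After byte 1 (0xB7): reg=0xFF
After byte 2 (0x70): reg=0xA4
After byte 3 (0xDA): reg=0x7D
After byte 4 (0xA1): reg=0x1A
After byte 5 (0xB4): reg=0x43
After byte 6 (0x46): reg=0x1B
After byte 7 (0x66): reg=0x74

Answer: 0x74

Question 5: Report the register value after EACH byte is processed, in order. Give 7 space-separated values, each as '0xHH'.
0xFF 0xA4 0x7D 0x1A 0x43 0x1B 0x74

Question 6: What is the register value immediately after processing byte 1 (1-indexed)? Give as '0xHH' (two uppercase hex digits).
After byte 1 (0xB7): reg=0xFF

Answer: 0xFF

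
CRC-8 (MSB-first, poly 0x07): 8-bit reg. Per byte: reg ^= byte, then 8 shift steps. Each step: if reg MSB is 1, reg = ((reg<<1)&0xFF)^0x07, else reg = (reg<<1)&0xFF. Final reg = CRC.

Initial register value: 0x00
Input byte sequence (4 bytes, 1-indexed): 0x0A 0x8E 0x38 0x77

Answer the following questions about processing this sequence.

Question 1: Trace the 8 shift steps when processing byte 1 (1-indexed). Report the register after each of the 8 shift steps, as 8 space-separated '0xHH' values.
Register before byte 1: 0x00
After XOR with byte 0x0A: 0x0A

Answer: 0x14 0x28 0x50 0xA0 0x47 0x8E 0x1B 0x36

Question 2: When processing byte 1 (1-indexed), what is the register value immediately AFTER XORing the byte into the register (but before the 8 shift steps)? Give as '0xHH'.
Answer: 0x0A

Derivation:
Register before byte 1: 0x00
Byte 1: 0x0A
0x00 XOR 0x0A = 0x0A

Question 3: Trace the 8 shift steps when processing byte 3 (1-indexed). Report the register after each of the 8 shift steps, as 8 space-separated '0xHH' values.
After byte 1 (0x0A): reg=0x36
After byte 2 (0x8E): reg=0x21
Register before byte 3: 0x21
After XOR with byte 0x38: 0x19

Answer: 0x32 0x64 0xC8 0x97 0x29 0x52 0xA4 0x4F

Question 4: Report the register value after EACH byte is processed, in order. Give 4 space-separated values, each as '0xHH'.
0x36 0x21 0x4F 0xA8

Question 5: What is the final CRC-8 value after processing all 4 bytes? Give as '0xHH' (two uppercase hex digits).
Answer: 0xA8

Derivation:
After byte 1 (0x0A): reg=0x36
After byte 2 (0x8E): reg=0x21
After byte 3 (0x38): reg=0x4F
After byte 4 (0x77): reg=0xA8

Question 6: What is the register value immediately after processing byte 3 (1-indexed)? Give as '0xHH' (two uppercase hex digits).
After byte 1 (0x0A): reg=0x36
After byte 2 (0x8E): reg=0x21
After byte 3 (0x38): reg=0x4F

Answer: 0x4F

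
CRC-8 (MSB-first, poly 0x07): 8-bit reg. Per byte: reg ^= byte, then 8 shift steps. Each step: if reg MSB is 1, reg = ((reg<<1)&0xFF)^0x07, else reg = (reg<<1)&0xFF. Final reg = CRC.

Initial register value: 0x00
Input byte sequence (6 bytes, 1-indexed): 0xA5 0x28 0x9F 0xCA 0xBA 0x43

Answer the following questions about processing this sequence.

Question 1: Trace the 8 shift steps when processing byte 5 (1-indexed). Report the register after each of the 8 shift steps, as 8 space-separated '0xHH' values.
After byte 1 (0xA5): reg=0x72
After byte 2 (0x28): reg=0x81
After byte 3 (0x9F): reg=0x5A
After byte 4 (0xCA): reg=0xF9
Register before byte 5: 0xF9
After XOR with byte 0xBA: 0x43

Answer: 0x86 0x0B 0x16 0x2C 0x58 0xB0 0x67 0xCE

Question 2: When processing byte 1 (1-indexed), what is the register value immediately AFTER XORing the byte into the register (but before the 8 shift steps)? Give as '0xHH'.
Answer: 0xA5

Derivation:
Register before byte 1: 0x00
Byte 1: 0xA5
0x00 XOR 0xA5 = 0xA5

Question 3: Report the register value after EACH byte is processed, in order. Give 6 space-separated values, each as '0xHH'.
0x72 0x81 0x5A 0xF9 0xCE 0xAA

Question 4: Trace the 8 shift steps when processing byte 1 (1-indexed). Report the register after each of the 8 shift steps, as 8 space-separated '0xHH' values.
Register before byte 1: 0x00
After XOR with byte 0xA5: 0xA5

Answer: 0x4D 0x9A 0x33 0x66 0xCC 0x9F 0x39 0x72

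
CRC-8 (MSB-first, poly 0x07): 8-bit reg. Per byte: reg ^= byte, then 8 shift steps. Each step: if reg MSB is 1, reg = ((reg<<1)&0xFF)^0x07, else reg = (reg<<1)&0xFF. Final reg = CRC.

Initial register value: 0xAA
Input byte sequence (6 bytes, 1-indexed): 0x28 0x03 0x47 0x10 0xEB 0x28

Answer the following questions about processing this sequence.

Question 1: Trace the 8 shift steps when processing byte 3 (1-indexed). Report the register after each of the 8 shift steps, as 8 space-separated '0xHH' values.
Answer: 0xA3 0x41 0x82 0x03 0x06 0x0C 0x18 0x30

Derivation:
After byte 1 (0x28): reg=0x87
After byte 2 (0x03): reg=0x95
Register before byte 3: 0x95
After XOR with byte 0x47: 0xD2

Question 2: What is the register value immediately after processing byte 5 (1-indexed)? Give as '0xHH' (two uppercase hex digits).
After byte 1 (0x28): reg=0x87
After byte 2 (0x03): reg=0x95
After byte 3 (0x47): reg=0x30
After byte 4 (0x10): reg=0xE0
After byte 5 (0xEB): reg=0x31

Answer: 0x31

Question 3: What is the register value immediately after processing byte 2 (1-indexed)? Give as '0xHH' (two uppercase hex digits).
After byte 1 (0x28): reg=0x87
After byte 2 (0x03): reg=0x95

Answer: 0x95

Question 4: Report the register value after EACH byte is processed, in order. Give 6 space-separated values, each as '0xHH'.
0x87 0x95 0x30 0xE0 0x31 0x4F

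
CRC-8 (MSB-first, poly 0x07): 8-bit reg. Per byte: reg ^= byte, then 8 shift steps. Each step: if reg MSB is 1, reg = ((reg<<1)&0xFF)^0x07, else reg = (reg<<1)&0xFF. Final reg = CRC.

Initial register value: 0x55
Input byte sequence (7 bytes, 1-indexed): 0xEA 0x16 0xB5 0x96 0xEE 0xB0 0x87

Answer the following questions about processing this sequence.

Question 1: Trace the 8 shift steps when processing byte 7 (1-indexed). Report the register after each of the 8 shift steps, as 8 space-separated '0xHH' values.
Answer: 0x55 0xAA 0x53 0xA6 0x4B 0x96 0x2B 0x56

Derivation:
After byte 1 (0xEA): reg=0x34
After byte 2 (0x16): reg=0xEE
After byte 3 (0xB5): reg=0x86
After byte 4 (0x96): reg=0x70
After byte 5 (0xEE): reg=0xD3
After byte 6 (0xB0): reg=0x2E
Register before byte 7: 0x2E
After XOR with byte 0x87: 0xA9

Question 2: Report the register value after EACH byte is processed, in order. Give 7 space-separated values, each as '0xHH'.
0x34 0xEE 0x86 0x70 0xD3 0x2E 0x56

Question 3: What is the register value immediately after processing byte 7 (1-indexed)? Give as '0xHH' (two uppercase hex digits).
After byte 1 (0xEA): reg=0x34
After byte 2 (0x16): reg=0xEE
After byte 3 (0xB5): reg=0x86
After byte 4 (0x96): reg=0x70
After byte 5 (0xEE): reg=0xD3
After byte 6 (0xB0): reg=0x2E
After byte 7 (0x87): reg=0x56

Answer: 0x56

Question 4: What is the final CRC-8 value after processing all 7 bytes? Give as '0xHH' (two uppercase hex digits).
After byte 1 (0xEA): reg=0x34
After byte 2 (0x16): reg=0xEE
After byte 3 (0xB5): reg=0x86
After byte 4 (0x96): reg=0x70
After byte 5 (0xEE): reg=0xD3
After byte 6 (0xB0): reg=0x2E
After byte 7 (0x87): reg=0x56

Answer: 0x56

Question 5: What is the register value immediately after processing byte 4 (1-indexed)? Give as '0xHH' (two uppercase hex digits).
After byte 1 (0xEA): reg=0x34
After byte 2 (0x16): reg=0xEE
After byte 3 (0xB5): reg=0x86
After byte 4 (0x96): reg=0x70

Answer: 0x70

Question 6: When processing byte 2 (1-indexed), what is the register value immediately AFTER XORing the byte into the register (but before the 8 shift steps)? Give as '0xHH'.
Answer: 0x22

Derivation:
Register before byte 2: 0x34
Byte 2: 0x16
0x34 XOR 0x16 = 0x22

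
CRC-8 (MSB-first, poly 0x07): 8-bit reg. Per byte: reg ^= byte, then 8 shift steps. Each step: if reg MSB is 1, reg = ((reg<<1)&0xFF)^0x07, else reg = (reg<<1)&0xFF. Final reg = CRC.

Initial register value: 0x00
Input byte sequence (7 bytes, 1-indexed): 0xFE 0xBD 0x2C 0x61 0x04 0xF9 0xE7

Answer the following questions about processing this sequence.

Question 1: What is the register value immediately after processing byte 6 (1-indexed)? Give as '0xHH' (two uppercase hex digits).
Answer: 0x8E

Derivation:
After byte 1 (0xFE): reg=0xF4
After byte 2 (0xBD): reg=0xF8
After byte 3 (0x2C): reg=0x22
After byte 4 (0x61): reg=0xCE
After byte 5 (0x04): reg=0x78
After byte 6 (0xF9): reg=0x8E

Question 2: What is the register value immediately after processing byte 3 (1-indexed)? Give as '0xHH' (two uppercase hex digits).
After byte 1 (0xFE): reg=0xF4
After byte 2 (0xBD): reg=0xF8
After byte 3 (0x2C): reg=0x22

Answer: 0x22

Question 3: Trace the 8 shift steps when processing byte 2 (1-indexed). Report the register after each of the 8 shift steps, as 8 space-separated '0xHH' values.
Answer: 0x92 0x23 0x46 0x8C 0x1F 0x3E 0x7C 0xF8

Derivation:
After byte 1 (0xFE): reg=0xF4
Register before byte 2: 0xF4
After XOR with byte 0xBD: 0x49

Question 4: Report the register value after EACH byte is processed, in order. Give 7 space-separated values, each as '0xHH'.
0xF4 0xF8 0x22 0xCE 0x78 0x8E 0x18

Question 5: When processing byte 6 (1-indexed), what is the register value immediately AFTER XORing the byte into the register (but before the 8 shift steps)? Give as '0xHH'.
Answer: 0x81

Derivation:
Register before byte 6: 0x78
Byte 6: 0xF9
0x78 XOR 0xF9 = 0x81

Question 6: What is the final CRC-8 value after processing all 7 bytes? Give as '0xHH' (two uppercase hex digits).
After byte 1 (0xFE): reg=0xF4
After byte 2 (0xBD): reg=0xF8
After byte 3 (0x2C): reg=0x22
After byte 4 (0x61): reg=0xCE
After byte 5 (0x04): reg=0x78
After byte 6 (0xF9): reg=0x8E
After byte 7 (0xE7): reg=0x18

Answer: 0x18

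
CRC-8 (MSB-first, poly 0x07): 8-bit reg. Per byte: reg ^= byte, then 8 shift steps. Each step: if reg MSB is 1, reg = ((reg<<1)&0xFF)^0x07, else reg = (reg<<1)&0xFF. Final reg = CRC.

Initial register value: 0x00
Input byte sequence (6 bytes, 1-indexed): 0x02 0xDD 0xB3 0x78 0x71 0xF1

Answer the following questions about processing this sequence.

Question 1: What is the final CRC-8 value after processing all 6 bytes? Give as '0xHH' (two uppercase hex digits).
After byte 1 (0x02): reg=0x0E
After byte 2 (0xDD): reg=0x37
After byte 3 (0xB3): reg=0x95
After byte 4 (0x78): reg=0x8D
After byte 5 (0x71): reg=0xFA
After byte 6 (0xF1): reg=0x31

Answer: 0x31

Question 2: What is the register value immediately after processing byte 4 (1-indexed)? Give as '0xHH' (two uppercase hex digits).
Answer: 0x8D

Derivation:
After byte 1 (0x02): reg=0x0E
After byte 2 (0xDD): reg=0x37
After byte 3 (0xB3): reg=0x95
After byte 4 (0x78): reg=0x8D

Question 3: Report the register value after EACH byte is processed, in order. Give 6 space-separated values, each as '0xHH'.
0x0E 0x37 0x95 0x8D 0xFA 0x31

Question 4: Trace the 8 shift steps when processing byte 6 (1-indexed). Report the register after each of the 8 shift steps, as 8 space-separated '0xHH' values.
Answer: 0x16 0x2C 0x58 0xB0 0x67 0xCE 0x9B 0x31

Derivation:
After byte 1 (0x02): reg=0x0E
After byte 2 (0xDD): reg=0x37
After byte 3 (0xB3): reg=0x95
After byte 4 (0x78): reg=0x8D
After byte 5 (0x71): reg=0xFA
Register before byte 6: 0xFA
After XOR with byte 0xF1: 0x0B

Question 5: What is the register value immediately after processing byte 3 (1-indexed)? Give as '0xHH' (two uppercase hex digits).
Answer: 0x95

Derivation:
After byte 1 (0x02): reg=0x0E
After byte 2 (0xDD): reg=0x37
After byte 3 (0xB3): reg=0x95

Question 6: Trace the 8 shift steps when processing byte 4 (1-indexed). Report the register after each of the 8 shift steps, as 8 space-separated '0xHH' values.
After byte 1 (0x02): reg=0x0E
After byte 2 (0xDD): reg=0x37
After byte 3 (0xB3): reg=0x95
Register before byte 4: 0x95
After XOR with byte 0x78: 0xED

Answer: 0xDD 0xBD 0x7D 0xFA 0xF3 0xE1 0xC5 0x8D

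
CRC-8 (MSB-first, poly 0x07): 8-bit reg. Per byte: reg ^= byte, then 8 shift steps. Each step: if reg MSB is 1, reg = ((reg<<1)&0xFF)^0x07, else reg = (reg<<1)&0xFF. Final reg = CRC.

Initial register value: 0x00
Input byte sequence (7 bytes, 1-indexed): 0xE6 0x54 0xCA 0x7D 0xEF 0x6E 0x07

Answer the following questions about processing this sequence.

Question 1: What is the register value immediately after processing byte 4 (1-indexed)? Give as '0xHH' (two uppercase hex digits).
After byte 1 (0xE6): reg=0xBC
After byte 2 (0x54): reg=0x96
After byte 3 (0xCA): reg=0x93
After byte 4 (0x7D): reg=0x84

Answer: 0x84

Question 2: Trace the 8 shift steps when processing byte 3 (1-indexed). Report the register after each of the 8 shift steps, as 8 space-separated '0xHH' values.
Answer: 0xB8 0x77 0xEE 0xDB 0xB1 0x65 0xCA 0x93

Derivation:
After byte 1 (0xE6): reg=0xBC
After byte 2 (0x54): reg=0x96
Register before byte 3: 0x96
After XOR with byte 0xCA: 0x5C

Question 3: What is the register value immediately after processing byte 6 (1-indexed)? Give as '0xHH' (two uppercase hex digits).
After byte 1 (0xE6): reg=0xBC
After byte 2 (0x54): reg=0x96
After byte 3 (0xCA): reg=0x93
After byte 4 (0x7D): reg=0x84
After byte 5 (0xEF): reg=0x16
After byte 6 (0x6E): reg=0x6F

Answer: 0x6F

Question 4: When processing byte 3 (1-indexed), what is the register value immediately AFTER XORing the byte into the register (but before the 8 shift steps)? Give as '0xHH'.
Answer: 0x5C

Derivation:
Register before byte 3: 0x96
Byte 3: 0xCA
0x96 XOR 0xCA = 0x5C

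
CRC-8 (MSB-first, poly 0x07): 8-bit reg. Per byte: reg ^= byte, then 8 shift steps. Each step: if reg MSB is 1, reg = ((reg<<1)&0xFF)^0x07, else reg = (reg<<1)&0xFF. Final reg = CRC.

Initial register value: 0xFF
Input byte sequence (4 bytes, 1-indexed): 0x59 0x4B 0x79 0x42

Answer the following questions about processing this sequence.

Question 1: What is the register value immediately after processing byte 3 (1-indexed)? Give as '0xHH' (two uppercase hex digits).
After byte 1 (0x59): reg=0x7B
After byte 2 (0x4B): reg=0x90
After byte 3 (0x79): reg=0x91

Answer: 0x91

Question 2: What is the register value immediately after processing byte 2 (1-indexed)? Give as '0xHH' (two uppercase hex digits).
After byte 1 (0x59): reg=0x7B
After byte 2 (0x4B): reg=0x90

Answer: 0x90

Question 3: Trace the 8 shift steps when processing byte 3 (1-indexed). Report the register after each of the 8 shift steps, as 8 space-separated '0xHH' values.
After byte 1 (0x59): reg=0x7B
After byte 2 (0x4B): reg=0x90
Register before byte 3: 0x90
After XOR with byte 0x79: 0xE9

Answer: 0xD5 0xAD 0x5D 0xBA 0x73 0xE6 0xCB 0x91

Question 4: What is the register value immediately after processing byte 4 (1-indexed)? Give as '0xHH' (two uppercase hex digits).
Answer: 0x37

Derivation:
After byte 1 (0x59): reg=0x7B
After byte 2 (0x4B): reg=0x90
After byte 3 (0x79): reg=0x91
After byte 4 (0x42): reg=0x37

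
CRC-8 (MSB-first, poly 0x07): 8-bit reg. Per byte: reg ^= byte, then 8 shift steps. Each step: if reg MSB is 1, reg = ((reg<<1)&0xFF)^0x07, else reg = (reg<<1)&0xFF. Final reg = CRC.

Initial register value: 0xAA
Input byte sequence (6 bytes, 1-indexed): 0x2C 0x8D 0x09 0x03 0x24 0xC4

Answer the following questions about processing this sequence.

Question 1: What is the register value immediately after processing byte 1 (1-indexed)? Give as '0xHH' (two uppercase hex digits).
After byte 1 (0x2C): reg=0x9B

Answer: 0x9B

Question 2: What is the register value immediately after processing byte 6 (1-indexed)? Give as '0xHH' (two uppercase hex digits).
Answer: 0xCA

Derivation:
After byte 1 (0x2C): reg=0x9B
After byte 2 (0x8D): reg=0x62
After byte 3 (0x09): reg=0x16
After byte 4 (0x03): reg=0x6B
After byte 5 (0x24): reg=0xEA
After byte 6 (0xC4): reg=0xCA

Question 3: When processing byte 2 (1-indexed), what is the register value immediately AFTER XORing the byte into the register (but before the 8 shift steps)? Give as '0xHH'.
Register before byte 2: 0x9B
Byte 2: 0x8D
0x9B XOR 0x8D = 0x16

Answer: 0x16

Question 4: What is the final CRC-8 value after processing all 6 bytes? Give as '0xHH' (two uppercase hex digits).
After byte 1 (0x2C): reg=0x9B
After byte 2 (0x8D): reg=0x62
After byte 3 (0x09): reg=0x16
After byte 4 (0x03): reg=0x6B
After byte 5 (0x24): reg=0xEA
After byte 6 (0xC4): reg=0xCA

Answer: 0xCA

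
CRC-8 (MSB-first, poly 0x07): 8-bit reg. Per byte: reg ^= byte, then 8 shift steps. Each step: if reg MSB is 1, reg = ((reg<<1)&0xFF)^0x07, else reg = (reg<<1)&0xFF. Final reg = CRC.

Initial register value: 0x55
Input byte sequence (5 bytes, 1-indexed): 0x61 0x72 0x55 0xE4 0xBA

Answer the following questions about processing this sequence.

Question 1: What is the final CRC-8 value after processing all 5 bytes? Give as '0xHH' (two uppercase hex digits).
After byte 1 (0x61): reg=0x8C
After byte 2 (0x72): reg=0xF4
After byte 3 (0x55): reg=0x6E
After byte 4 (0xE4): reg=0xBF
After byte 5 (0xBA): reg=0x1B

Answer: 0x1B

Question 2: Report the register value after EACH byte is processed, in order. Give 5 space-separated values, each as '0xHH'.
0x8C 0xF4 0x6E 0xBF 0x1B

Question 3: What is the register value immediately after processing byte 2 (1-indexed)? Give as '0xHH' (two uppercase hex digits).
After byte 1 (0x61): reg=0x8C
After byte 2 (0x72): reg=0xF4

Answer: 0xF4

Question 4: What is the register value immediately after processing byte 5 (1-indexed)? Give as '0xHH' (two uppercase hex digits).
Answer: 0x1B

Derivation:
After byte 1 (0x61): reg=0x8C
After byte 2 (0x72): reg=0xF4
After byte 3 (0x55): reg=0x6E
After byte 4 (0xE4): reg=0xBF
After byte 5 (0xBA): reg=0x1B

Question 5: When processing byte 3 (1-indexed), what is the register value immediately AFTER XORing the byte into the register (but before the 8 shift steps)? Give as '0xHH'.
Register before byte 3: 0xF4
Byte 3: 0x55
0xF4 XOR 0x55 = 0xA1

Answer: 0xA1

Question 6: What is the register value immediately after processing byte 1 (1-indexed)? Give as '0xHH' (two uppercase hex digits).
Answer: 0x8C

Derivation:
After byte 1 (0x61): reg=0x8C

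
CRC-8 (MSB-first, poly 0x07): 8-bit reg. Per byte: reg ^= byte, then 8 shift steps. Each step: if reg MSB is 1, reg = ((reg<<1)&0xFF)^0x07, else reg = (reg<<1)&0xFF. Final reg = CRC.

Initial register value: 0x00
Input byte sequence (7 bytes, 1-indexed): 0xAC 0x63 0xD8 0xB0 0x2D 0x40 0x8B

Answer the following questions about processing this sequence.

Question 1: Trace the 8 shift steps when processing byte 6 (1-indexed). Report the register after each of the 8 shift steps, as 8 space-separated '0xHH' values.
After byte 1 (0xAC): reg=0x4D
After byte 2 (0x63): reg=0xCA
After byte 3 (0xD8): reg=0x7E
After byte 4 (0xB0): reg=0x64
After byte 5 (0x2D): reg=0xF8
Register before byte 6: 0xF8
After XOR with byte 0x40: 0xB8

Answer: 0x77 0xEE 0xDB 0xB1 0x65 0xCA 0x93 0x21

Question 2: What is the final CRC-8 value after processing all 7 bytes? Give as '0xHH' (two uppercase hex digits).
Answer: 0x5F

Derivation:
After byte 1 (0xAC): reg=0x4D
After byte 2 (0x63): reg=0xCA
After byte 3 (0xD8): reg=0x7E
After byte 4 (0xB0): reg=0x64
After byte 5 (0x2D): reg=0xF8
After byte 6 (0x40): reg=0x21
After byte 7 (0x8B): reg=0x5F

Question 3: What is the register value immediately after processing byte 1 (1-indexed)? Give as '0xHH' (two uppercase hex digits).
After byte 1 (0xAC): reg=0x4D

Answer: 0x4D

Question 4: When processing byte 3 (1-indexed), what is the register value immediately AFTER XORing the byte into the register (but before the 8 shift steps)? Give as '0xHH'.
Register before byte 3: 0xCA
Byte 3: 0xD8
0xCA XOR 0xD8 = 0x12

Answer: 0x12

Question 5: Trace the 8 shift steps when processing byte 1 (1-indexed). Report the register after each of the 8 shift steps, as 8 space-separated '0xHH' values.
Register before byte 1: 0x00
After XOR with byte 0xAC: 0xAC

Answer: 0x5F 0xBE 0x7B 0xF6 0xEB 0xD1 0xA5 0x4D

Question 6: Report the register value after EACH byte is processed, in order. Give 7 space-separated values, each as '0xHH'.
0x4D 0xCA 0x7E 0x64 0xF8 0x21 0x5F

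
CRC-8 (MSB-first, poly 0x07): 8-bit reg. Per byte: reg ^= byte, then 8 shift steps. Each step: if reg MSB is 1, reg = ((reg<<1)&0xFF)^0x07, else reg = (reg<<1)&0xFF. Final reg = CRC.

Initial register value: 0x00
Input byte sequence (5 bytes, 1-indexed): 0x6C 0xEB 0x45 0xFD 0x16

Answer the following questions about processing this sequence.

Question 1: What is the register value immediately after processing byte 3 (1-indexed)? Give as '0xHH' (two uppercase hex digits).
Answer: 0x37

Derivation:
After byte 1 (0x6C): reg=0x03
After byte 2 (0xEB): reg=0x96
After byte 3 (0x45): reg=0x37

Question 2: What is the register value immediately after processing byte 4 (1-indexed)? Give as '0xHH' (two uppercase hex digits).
After byte 1 (0x6C): reg=0x03
After byte 2 (0xEB): reg=0x96
After byte 3 (0x45): reg=0x37
After byte 4 (0xFD): reg=0x78

Answer: 0x78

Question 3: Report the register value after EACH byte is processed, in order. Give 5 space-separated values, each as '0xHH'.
0x03 0x96 0x37 0x78 0x0D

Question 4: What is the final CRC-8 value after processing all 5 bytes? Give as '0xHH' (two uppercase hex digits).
After byte 1 (0x6C): reg=0x03
After byte 2 (0xEB): reg=0x96
After byte 3 (0x45): reg=0x37
After byte 4 (0xFD): reg=0x78
After byte 5 (0x16): reg=0x0D

Answer: 0x0D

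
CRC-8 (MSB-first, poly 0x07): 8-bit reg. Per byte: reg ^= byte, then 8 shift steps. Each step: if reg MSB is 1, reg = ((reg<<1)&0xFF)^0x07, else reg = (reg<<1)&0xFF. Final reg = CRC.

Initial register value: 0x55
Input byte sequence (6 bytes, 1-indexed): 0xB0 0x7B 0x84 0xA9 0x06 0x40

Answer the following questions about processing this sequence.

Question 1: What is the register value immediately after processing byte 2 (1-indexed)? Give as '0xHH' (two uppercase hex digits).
After byte 1 (0xB0): reg=0xB5
After byte 2 (0x7B): reg=0x64

Answer: 0x64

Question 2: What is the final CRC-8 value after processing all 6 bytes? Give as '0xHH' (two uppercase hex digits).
After byte 1 (0xB0): reg=0xB5
After byte 2 (0x7B): reg=0x64
After byte 3 (0x84): reg=0xAE
After byte 4 (0xA9): reg=0x15
After byte 5 (0x06): reg=0x79
After byte 6 (0x40): reg=0xAF

Answer: 0xAF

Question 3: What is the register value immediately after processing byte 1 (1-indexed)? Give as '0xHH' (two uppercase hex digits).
After byte 1 (0xB0): reg=0xB5

Answer: 0xB5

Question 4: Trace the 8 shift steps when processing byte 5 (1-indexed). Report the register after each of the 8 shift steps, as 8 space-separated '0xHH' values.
After byte 1 (0xB0): reg=0xB5
After byte 2 (0x7B): reg=0x64
After byte 3 (0x84): reg=0xAE
After byte 4 (0xA9): reg=0x15
Register before byte 5: 0x15
After XOR with byte 0x06: 0x13

Answer: 0x26 0x4C 0x98 0x37 0x6E 0xDC 0xBF 0x79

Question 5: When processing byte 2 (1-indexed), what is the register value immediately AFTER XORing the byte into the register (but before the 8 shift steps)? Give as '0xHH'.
Answer: 0xCE

Derivation:
Register before byte 2: 0xB5
Byte 2: 0x7B
0xB5 XOR 0x7B = 0xCE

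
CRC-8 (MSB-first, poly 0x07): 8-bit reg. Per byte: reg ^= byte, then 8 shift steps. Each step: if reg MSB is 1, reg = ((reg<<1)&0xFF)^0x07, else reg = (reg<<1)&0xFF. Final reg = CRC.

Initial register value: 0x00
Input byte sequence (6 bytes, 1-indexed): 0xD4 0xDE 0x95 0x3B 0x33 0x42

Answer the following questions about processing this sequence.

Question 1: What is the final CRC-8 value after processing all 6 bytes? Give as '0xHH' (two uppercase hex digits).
After byte 1 (0xD4): reg=0x22
After byte 2 (0xDE): reg=0xFA
After byte 3 (0x95): reg=0x0A
After byte 4 (0x3B): reg=0x97
After byte 5 (0x33): reg=0x75
After byte 6 (0x42): reg=0x85

Answer: 0x85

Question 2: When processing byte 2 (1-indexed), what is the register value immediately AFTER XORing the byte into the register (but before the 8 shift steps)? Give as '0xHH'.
Register before byte 2: 0x22
Byte 2: 0xDE
0x22 XOR 0xDE = 0xFC

Answer: 0xFC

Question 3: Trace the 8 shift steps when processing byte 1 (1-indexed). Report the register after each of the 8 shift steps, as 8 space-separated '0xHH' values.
Register before byte 1: 0x00
After XOR with byte 0xD4: 0xD4

Answer: 0xAF 0x59 0xB2 0x63 0xC6 0x8B 0x11 0x22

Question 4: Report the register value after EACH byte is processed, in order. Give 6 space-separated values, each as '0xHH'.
0x22 0xFA 0x0A 0x97 0x75 0x85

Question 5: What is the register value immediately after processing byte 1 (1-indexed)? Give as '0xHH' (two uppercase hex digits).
Answer: 0x22

Derivation:
After byte 1 (0xD4): reg=0x22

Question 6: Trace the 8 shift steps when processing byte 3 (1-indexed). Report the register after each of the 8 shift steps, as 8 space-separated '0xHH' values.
Answer: 0xDE 0xBB 0x71 0xE2 0xC3 0x81 0x05 0x0A

Derivation:
After byte 1 (0xD4): reg=0x22
After byte 2 (0xDE): reg=0xFA
Register before byte 3: 0xFA
After XOR with byte 0x95: 0x6F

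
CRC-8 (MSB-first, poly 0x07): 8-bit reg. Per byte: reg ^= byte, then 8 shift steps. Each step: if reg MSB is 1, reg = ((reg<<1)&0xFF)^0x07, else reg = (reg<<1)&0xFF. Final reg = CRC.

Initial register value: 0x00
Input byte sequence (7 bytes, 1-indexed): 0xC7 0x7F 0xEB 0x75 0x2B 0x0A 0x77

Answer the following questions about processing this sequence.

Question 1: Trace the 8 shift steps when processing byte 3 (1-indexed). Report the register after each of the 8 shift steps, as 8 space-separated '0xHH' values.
After byte 1 (0xC7): reg=0x5B
After byte 2 (0x7F): reg=0xFC
Register before byte 3: 0xFC
After XOR with byte 0xEB: 0x17

Answer: 0x2E 0x5C 0xB8 0x77 0xEE 0xDB 0xB1 0x65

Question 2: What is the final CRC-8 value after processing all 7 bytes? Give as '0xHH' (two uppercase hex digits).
Answer: 0x08

Derivation:
After byte 1 (0xC7): reg=0x5B
After byte 2 (0x7F): reg=0xFC
After byte 3 (0xEB): reg=0x65
After byte 4 (0x75): reg=0x70
After byte 5 (0x2B): reg=0x86
After byte 6 (0x0A): reg=0xAD
After byte 7 (0x77): reg=0x08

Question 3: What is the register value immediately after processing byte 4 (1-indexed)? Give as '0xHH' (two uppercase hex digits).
After byte 1 (0xC7): reg=0x5B
After byte 2 (0x7F): reg=0xFC
After byte 3 (0xEB): reg=0x65
After byte 4 (0x75): reg=0x70

Answer: 0x70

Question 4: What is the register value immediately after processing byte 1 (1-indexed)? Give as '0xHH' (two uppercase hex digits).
After byte 1 (0xC7): reg=0x5B

Answer: 0x5B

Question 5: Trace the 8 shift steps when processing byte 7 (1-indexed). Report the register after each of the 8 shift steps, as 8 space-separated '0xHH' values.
After byte 1 (0xC7): reg=0x5B
After byte 2 (0x7F): reg=0xFC
After byte 3 (0xEB): reg=0x65
After byte 4 (0x75): reg=0x70
After byte 5 (0x2B): reg=0x86
After byte 6 (0x0A): reg=0xAD
Register before byte 7: 0xAD
After XOR with byte 0x77: 0xDA

Answer: 0xB3 0x61 0xC2 0x83 0x01 0x02 0x04 0x08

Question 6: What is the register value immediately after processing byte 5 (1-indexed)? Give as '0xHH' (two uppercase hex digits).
After byte 1 (0xC7): reg=0x5B
After byte 2 (0x7F): reg=0xFC
After byte 3 (0xEB): reg=0x65
After byte 4 (0x75): reg=0x70
After byte 5 (0x2B): reg=0x86

Answer: 0x86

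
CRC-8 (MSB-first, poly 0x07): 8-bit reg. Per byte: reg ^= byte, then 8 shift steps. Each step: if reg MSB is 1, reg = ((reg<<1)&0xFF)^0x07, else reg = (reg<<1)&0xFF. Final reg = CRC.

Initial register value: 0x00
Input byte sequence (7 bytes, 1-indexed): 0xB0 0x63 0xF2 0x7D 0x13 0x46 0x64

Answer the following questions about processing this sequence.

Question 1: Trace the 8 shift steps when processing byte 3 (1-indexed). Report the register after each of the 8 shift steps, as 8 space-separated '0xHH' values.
After byte 1 (0xB0): reg=0x19
After byte 2 (0x63): reg=0x61
Register before byte 3: 0x61
After XOR with byte 0xF2: 0x93

Answer: 0x21 0x42 0x84 0x0F 0x1E 0x3C 0x78 0xF0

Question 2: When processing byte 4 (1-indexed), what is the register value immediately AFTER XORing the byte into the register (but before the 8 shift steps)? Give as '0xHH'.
Register before byte 4: 0xF0
Byte 4: 0x7D
0xF0 XOR 0x7D = 0x8D

Answer: 0x8D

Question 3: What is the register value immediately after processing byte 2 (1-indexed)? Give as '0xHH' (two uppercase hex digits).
After byte 1 (0xB0): reg=0x19
After byte 2 (0x63): reg=0x61

Answer: 0x61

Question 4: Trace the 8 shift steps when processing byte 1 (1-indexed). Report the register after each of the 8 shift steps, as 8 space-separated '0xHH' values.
Register before byte 1: 0x00
After XOR with byte 0xB0: 0xB0

Answer: 0x67 0xCE 0x9B 0x31 0x62 0xC4 0x8F 0x19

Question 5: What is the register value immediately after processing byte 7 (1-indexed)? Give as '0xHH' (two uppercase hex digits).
After byte 1 (0xB0): reg=0x19
After byte 2 (0x63): reg=0x61
After byte 3 (0xF2): reg=0xF0
After byte 4 (0x7D): reg=0xAA
After byte 5 (0x13): reg=0x26
After byte 6 (0x46): reg=0x27
After byte 7 (0x64): reg=0xCE

Answer: 0xCE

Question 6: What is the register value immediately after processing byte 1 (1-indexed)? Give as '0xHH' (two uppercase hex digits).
After byte 1 (0xB0): reg=0x19

Answer: 0x19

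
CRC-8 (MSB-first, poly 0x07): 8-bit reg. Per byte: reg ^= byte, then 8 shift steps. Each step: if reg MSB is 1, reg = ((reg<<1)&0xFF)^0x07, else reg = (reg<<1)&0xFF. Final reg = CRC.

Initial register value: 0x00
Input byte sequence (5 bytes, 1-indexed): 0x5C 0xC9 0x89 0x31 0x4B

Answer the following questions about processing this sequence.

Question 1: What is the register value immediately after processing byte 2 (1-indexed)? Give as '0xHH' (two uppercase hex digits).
Answer: 0x81

Derivation:
After byte 1 (0x5C): reg=0x93
After byte 2 (0xC9): reg=0x81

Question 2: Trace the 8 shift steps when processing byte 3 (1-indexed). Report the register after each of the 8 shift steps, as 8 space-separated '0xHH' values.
After byte 1 (0x5C): reg=0x93
After byte 2 (0xC9): reg=0x81
Register before byte 3: 0x81
After XOR with byte 0x89: 0x08

Answer: 0x10 0x20 0x40 0x80 0x07 0x0E 0x1C 0x38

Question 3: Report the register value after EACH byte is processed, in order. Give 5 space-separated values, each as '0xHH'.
0x93 0x81 0x38 0x3F 0x4B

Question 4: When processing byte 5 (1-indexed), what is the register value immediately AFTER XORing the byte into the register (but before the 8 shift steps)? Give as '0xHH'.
Answer: 0x74

Derivation:
Register before byte 5: 0x3F
Byte 5: 0x4B
0x3F XOR 0x4B = 0x74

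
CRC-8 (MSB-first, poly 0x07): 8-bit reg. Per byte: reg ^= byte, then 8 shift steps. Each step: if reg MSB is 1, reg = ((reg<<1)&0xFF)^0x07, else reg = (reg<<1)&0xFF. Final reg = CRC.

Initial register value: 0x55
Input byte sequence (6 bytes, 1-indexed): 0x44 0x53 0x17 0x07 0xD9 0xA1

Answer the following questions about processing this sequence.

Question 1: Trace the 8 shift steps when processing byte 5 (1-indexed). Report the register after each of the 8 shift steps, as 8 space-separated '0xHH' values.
Answer: 0x30 0x60 0xC0 0x87 0x09 0x12 0x24 0x48

Derivation:
After byte 1 (0x44): reg=0x77
After byte 2 (0x53): reg=0xFC
After byte 3 (0x17): reg=0x9F
After byte 4 (0x07): reg=0xC1
Register before byte 5: 0xC1
After XOR with byte 0xD9: 0x18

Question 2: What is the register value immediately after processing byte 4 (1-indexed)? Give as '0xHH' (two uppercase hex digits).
Answer: 0xC1

Derivation:
After byte 1 (0x44): reg=0x77
After byte 2 (0x53): reg=0xFC
After byte 3 (0x17): reg=0x9F
After byte 4 (0x07): reg=0xC1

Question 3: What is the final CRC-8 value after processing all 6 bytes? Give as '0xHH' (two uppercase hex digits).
Answer: 0x91

Derivation:
After byte 1 (0x44): reg=0x77
After byte 2 (0x53): reg=0xFC
After byte 3 (0x17): reg=0x9F
After byte 4 (0x07): reg=0xC1
After byte 5 (0xD9): reg=0x48
After byte 6 (0xA1): reg=0x91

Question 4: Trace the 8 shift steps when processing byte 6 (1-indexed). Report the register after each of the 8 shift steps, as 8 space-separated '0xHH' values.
Answer: 0xD5 0xAD 0x5D 0xBA 0x73 0xE6 0xCB 0x91

Derivation:
After byte 1 (0x44): reg=0x77
After byte 2 (0x53): reg=0xFC
After byte 3 (0x17): reg=0x9F
After byte 4 (0x07): reg=0xC1
After byte 5 (0xD9): reg=0x48
Register before byte 6: 0x48
After XOR with byte 0xA1: 0xE9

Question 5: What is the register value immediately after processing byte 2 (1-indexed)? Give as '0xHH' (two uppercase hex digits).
After byte 1 (0x44): reg=0x77
After byte 2 (0x53): reg=0xFC

Answer: 0xFC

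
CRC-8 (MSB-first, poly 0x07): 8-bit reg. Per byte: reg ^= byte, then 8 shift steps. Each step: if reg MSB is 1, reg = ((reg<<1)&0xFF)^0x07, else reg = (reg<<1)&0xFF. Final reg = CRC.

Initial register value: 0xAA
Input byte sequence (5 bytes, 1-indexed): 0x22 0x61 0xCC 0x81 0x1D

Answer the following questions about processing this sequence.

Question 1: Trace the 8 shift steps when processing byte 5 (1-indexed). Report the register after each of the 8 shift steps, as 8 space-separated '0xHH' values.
After byte 1 (0x22): reg=0xB1
After byte 2 (0x61): reg=0x3E
After byte 3 (0xCC): reg=0xD0
After byte 4 (0x81): reg=0xB0
Register before byte 5: 0xB0
After XOR with byte 0x1D: 0xAD

Answer: 0x5D 0xBA 0x73 0xE6 0xCB 0x91 0x25 0x4A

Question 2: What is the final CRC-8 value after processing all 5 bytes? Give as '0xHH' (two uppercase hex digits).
Answer: 0x4A

Derivation:
After byte 1 (0x22): reg=0xB1
After byte 2 (0x61): reg=0x3E
After byte 3 (0xCC): reg=0xD0
After byte 4 (0x81): reg=0xB0
After byte 5 (0x1D): reg=0x4A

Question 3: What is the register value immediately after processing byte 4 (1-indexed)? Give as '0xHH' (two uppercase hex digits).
After byte 1 (0x22): reg=0xB1
After byte 2 (0x61): reg=0x3E
After byte 3 (0xCC): reg=0xD0
After byte 4 (0x81): reg=0xB0

Answer: 0xB0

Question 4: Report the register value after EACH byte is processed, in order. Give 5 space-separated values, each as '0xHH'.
0xB1 0x3E 0xD0 0xB0 0x4A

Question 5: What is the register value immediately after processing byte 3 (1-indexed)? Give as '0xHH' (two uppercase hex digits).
Answer: 0xD0

Derivation:
After byte 1 (0x22): reg=0xB1
After byte 2 (0x61): reg=0x3E
After byte 3 (0xCC): reg=0xD0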